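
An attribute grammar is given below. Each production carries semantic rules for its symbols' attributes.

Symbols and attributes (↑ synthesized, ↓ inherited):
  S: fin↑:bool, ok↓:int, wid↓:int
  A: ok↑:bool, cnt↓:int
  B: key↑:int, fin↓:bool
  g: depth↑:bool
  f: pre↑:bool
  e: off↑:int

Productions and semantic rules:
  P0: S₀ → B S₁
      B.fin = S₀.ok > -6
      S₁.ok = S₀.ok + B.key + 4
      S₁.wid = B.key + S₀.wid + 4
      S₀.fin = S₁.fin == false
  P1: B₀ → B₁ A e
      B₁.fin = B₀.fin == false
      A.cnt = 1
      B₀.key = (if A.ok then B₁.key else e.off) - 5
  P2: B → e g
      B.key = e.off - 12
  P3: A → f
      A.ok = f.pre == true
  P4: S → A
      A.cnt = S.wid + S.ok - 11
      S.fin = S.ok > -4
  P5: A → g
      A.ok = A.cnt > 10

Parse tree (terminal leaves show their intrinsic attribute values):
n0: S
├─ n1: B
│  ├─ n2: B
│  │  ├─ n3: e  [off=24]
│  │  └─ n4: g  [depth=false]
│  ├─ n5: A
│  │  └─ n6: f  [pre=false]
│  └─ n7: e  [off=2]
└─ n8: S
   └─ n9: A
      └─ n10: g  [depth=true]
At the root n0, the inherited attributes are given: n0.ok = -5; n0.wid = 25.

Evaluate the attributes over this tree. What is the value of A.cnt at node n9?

11

1. n0.ok = -5  [given at root]
2. n0.wid = 25  [given at root]
3. n1.fin = true  [S₀.ok > -6]
4. n2.fin = false  [B₀.fin == false]
5. n3.off = 24  [terminal]
6. n4.depth = false  [terminal]
7. n2.key = 12  [e.off - 12]
8. n5.cnt = 1  [1]
9. n6.pre = false  [terminal]
10. n5.ok = false  [f.pre == true]
11. n7.off = 2  [terminal]
12. n1.key = -3  [(if A.ok then B₁.key else e.off) - 5]
13. n8.ok = -4  [S₀.ok + B.key + 4]
14. n8.wid = 26  [B.key + S₀.wid + 4]
15. n9.cnt = 11  [S.wid + S.ok - 11]
16. n10.depth = true  [terminal]
17. n9.ok = true  [A.cnt > 10]
18. n8.fin = false  [S.ok > -4]
19. n0.fin = true  [S₁.fin == false]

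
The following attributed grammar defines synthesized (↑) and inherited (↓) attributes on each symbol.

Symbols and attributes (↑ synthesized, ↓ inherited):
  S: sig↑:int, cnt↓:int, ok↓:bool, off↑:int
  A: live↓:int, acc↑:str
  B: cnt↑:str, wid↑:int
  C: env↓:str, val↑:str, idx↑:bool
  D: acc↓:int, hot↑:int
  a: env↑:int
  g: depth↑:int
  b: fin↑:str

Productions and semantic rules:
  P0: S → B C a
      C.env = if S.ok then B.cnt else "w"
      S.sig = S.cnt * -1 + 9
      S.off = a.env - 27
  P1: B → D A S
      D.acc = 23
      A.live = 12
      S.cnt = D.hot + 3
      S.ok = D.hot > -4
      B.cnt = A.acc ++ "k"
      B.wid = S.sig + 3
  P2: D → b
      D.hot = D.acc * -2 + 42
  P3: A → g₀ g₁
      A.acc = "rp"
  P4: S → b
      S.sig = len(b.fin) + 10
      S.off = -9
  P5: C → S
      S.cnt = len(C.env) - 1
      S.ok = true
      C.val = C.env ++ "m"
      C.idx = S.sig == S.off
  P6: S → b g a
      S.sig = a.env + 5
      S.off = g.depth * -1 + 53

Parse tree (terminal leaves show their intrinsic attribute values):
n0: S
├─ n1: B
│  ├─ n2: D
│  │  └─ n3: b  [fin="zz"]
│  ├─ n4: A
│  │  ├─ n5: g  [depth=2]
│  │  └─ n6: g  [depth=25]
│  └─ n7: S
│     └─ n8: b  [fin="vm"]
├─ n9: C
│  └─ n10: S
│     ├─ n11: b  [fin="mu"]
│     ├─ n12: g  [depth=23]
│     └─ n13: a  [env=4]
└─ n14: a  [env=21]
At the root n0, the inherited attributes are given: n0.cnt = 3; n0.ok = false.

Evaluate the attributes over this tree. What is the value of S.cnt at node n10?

0

1. n0.cnt = 3  [given at root]
2. n0.ok = false  [given at root]
3. n2.acc = 23  [23]
4. n3.fin = "zz"  [terminal]
5. n2.hot = -4  [D.acc * -2 + 42]
6. n4.live = 12  [12]
7. n5.depth = 2  [terminal]
8. n6.depth = 25  [terminal]
9. n4.acc = "rp"  ["rp"]
10. n7.cnt = -1  [D.hot + 3]
11. n7.ok = false  [D.hot > -4]
12. n8.fin = "vm"  [terminal]
13. n7.sig = 12  [len(b.fin) + 10]
14. n7.off = -9  [-9]
15. n1.cnt = "rpk"  [A.acc ++ "k"]
16. n1.wid = 15  [S.sig + 3]
17. n9.env = "w"  [if S.ok then B.cnt else "w"]
18. n10.cnt = 0  [len(C.env) - 1]
19. n10.ok = true  [true]
20. n11.fin = "mu"  [terminal]
21. n12.depth = 23  [terminal]
22. n13.env = 4  [terminal]
23. n10.sig = 9  [a.env + 5]
24. n10.off = 30  [g.depth * -1 + 53]
25. n9.val = "wm"  [C.env ++ "m"]
26. n9.idx = false  [S.sig == S.off]
27. n14.env = 21  [terminal]
28. n0.sig = 6  [S.cnt * -1 + 9]
29. n0.off = -6  [a.env - 27]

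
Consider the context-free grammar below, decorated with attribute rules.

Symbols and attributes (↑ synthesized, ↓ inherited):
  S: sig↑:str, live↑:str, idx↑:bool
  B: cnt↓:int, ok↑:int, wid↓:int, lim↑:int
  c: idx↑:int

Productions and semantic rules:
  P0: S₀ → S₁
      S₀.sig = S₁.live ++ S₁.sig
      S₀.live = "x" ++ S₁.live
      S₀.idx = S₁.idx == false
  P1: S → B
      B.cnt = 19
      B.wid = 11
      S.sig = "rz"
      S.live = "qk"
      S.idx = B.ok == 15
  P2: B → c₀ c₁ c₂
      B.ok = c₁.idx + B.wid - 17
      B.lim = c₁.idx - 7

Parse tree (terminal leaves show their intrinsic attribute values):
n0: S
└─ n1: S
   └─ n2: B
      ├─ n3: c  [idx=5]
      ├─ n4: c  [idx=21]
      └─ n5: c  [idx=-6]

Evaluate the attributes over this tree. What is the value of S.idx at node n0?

false

1. n2.cnt = 19  [19]
2. n2.wid = 11  [11]
3. n3.idx = 5  [terminal]
4. n4.idx = 21  [terminal]
5. n5.idx = -6  [terminal]
6. n2.ok = 15  [c₁.idx + B.wid - 17]
7. n2.lim = 14  [c₁.idx - 7]
8. n1.sig = "rz"  ["rz"]
9. n1.live = "qk"  ["qk"]
10. n1.idx = true  [B.ok == 15]
11. n0.sig = "qkrz"  [S₁.live ++ S₁.sig]
12. n0.live = "xqk"  ["x" ++ S₁.live]
13. n0.idx = false  [S₁.idx == false]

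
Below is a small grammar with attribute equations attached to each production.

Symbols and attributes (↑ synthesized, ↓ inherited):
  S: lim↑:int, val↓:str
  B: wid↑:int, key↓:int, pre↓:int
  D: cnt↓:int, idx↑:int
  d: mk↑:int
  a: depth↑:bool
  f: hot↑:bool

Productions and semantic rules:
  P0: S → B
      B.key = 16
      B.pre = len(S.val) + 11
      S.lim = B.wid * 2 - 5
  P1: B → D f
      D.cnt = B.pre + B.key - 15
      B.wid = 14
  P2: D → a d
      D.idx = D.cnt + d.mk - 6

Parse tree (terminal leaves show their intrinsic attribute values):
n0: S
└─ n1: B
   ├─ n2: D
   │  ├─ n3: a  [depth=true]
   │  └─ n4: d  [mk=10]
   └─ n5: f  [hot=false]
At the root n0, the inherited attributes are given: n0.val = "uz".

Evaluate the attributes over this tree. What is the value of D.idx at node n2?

18

1. n0.val = "uz"  [given at root]
2. n1.key = 16  [16]
3. n1.pre = 13  [len(S.val) + 11]
4. n2.cnt = 14  [B.pre + B.key - 15]
5. n3.depth = true  [terminal]
6. n4.mk = 10  [terminal]
7. n2.idx = 18  [D.cnt + d.mk - 6]
8. n5.hot = false  [terminal]
9. n1.wid = 14  [14]
10. n0.lim = 23  [B.wid * 2 - 5]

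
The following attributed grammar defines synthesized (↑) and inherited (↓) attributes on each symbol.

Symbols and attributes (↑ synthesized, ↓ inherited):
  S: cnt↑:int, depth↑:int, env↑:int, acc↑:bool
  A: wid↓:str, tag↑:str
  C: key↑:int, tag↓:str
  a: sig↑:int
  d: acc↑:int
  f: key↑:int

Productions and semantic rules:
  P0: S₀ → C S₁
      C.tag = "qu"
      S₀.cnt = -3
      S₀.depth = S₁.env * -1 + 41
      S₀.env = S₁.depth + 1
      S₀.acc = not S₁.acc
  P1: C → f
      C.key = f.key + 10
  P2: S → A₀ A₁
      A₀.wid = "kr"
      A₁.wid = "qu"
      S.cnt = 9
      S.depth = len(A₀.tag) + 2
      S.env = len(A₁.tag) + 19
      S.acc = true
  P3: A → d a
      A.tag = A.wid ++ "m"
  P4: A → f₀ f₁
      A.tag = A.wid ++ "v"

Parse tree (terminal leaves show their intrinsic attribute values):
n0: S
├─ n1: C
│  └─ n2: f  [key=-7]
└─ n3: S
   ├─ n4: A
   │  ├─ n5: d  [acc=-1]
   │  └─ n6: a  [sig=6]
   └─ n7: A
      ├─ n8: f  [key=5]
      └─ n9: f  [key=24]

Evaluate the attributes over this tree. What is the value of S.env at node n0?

6

1. n1.tag = "qu"  ["qu"]
2. n2.key = -7  [terminal]
3. n1.key = 3  [f.key + 10]
4. n4.wid = "kr"  ["kr"]
5. n5.acc = -1  [terminal]
6. n6.sig = 6  [terminal]
7. n4.tag = "krm"  [A.wid ++ "m"]
8. n7.wid = "qu"  ["qu"]
9. n8.key = 5  [terminal]
10. n9.key = 24  [terminal]
11. n7.tag = "quv"  [A.wid ++ "v"]
12. n3.cnt = 9  [9]
13. n3.depth = 5  [len(A₀.tag) + 2]
14. n3.env = 22  [len(A₁.tag) + 19]
15. n3.acc = true  [true]
16. n0.cnt = -3  [-3]
17. n0.depth = 19  [S₁.env * -1 + 41]
18. n0.env = 6  [S₁.depth + 1]
19. n0.acc = false  [not S₁.acc]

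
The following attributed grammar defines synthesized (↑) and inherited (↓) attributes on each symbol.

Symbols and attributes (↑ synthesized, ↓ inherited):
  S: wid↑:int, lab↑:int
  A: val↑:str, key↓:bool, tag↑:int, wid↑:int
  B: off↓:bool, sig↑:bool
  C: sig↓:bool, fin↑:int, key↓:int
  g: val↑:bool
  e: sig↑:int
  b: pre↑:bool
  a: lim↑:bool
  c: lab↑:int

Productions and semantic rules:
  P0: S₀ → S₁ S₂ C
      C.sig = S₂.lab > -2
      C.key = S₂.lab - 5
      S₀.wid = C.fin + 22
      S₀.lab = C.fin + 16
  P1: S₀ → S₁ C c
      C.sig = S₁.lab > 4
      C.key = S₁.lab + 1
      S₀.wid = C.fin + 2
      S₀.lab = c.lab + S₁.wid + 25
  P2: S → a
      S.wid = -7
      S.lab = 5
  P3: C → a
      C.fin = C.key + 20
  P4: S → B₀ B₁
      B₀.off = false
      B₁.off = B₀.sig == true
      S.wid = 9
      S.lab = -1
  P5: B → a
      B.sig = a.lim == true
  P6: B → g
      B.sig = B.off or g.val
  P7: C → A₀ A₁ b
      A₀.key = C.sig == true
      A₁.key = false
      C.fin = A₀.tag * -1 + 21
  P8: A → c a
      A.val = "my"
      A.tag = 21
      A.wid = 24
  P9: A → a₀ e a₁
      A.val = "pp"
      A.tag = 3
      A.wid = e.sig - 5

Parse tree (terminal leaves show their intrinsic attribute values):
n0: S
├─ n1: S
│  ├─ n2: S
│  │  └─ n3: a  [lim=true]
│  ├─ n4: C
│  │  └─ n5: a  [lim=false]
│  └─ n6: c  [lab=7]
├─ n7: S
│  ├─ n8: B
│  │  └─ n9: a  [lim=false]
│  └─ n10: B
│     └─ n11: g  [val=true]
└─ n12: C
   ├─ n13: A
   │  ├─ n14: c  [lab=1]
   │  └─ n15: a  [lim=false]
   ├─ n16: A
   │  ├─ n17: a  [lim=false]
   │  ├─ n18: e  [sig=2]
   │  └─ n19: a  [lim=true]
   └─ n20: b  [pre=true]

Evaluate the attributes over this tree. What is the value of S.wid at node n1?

28

1. n3.lim = true  [terminal]
2. n2.wid = -7  [-7]
3. n2.lab = 5  [5]
4. n4.sig = true  [S₁.lab > 4]
5. n4.key = 6  [S₁.lab + 1]
6. n5.lim = false  [terminal]
7. n4.fin = 26  [C.key + 20]
8. n6.lab = 7  [terminal]
9. n1.wid = 28  [C.fin + 2]
10. n1.lab = 25  [c.lab + S₁.wid + 25]
11. n8.off = false  [false]
12. n9.lim = false  [terminal]
13. n8.sig = false  [a.lim == true]
14. n10.off = false  [B₀.sig == true]
15. n11.val = true  [terminal]
16. n10.sig = true  [B.off or g.val]
17. n7.wid = 9  [9]
18. n7.lab = -1  [-1]
19. n12.sig = true  [S₂.lab > -2]
20. n12.key = -6  [S₂.lab - 5]
21. n13.key = true  [C.sig == true]
22. n14.lab = 1  [terminal]
23. n15.lim = false  [terminal]
24. n13.val = "my"  ["my"]
25. n13.tag = 21  [21]
26. n13.wid = 24  [24]
27. n16.key = false  [false]
28. n17.lim = false  [terminal]
29. n18.sig = 2  [terminal]
30. n19.lim = true  [terminal]
31. n16.val = "pp"  ["pp"]
32. n16.tag = 3  [3]
33. n16.wid = -3  [e.sig - 5]
34. n20.pre = true  [terminal]
35. n12.fin = 0  [A₀.tag * -1 + 21]
36. n0.wid = 22  [C.fin + 22]
37. n0.lab = 16  [C.fin + 16]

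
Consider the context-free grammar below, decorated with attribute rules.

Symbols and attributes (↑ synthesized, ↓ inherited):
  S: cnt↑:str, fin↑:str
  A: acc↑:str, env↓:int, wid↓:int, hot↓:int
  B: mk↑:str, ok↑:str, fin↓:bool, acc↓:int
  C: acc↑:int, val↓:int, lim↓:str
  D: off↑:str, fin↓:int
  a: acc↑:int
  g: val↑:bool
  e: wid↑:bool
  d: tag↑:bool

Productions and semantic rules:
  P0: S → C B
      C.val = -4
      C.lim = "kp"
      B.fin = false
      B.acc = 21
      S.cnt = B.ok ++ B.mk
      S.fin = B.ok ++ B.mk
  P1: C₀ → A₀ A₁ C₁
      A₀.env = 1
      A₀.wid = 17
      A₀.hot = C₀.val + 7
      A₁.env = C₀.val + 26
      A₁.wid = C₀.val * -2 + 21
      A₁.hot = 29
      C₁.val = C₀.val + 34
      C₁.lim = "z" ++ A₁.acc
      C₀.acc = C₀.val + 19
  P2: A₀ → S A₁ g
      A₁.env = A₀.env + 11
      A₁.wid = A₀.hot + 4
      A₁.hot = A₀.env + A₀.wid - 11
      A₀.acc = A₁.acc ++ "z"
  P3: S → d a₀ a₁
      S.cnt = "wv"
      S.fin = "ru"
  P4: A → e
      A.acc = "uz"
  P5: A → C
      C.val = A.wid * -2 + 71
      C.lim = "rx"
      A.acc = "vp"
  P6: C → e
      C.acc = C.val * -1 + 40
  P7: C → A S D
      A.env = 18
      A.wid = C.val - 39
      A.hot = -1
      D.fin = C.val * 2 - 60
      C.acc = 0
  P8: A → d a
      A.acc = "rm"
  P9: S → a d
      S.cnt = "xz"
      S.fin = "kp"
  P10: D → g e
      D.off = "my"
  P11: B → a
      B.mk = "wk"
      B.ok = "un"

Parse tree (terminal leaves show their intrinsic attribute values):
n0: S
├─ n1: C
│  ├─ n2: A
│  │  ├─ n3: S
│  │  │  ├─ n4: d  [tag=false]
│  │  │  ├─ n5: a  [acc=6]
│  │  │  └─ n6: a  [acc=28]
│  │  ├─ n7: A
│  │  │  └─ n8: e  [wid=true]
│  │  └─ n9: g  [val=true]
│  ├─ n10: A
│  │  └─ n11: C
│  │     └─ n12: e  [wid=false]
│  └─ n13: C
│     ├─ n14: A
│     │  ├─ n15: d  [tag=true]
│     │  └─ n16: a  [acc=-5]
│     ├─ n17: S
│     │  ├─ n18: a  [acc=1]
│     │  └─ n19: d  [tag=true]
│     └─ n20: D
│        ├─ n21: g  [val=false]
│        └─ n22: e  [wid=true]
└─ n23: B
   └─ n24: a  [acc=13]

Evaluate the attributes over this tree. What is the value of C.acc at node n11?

1. n1.val = -4  [-4]
2. n1.lim = "kp"  ["kp"]
3. n2.env = 1  [1]
4. n2.wid = 17  [17]
5. n2.hot = 3  [C₀.val + 7]
6. n4.tag = false  [terminal]
7. n5.acc = 6  [terminal]
8. n6.acc = 28  [terminal]
9. n3.cnt = "wv"  ["wv"]
10. n3.fin = "ru"  ["ru"]
11. n7.env = 12  [A₀.env + 11]
12. n7.wid = 7  [A₀.hot + 4]
13. n7.hot = 7  [A₀.env + A₀.wid - 11]
14. n8.wid = true  [terminal]
15. n7.acc = "uz"  ["uz"]
16. n9.val = true  [terminal]
17. n2.acc = "uzz"  [A₁.acc ++ "z"]
18. n10.env = 22  [C₀.val + 26]
19. n10.wid = 29  [C₀.val * -2 + 21]
20. n10.hot = 29  [29]
21. n11.val = 13  [A.wid * -2 + 71]
22. n11.lim = "rx"  ["rx"]
23. n12.wid = false  [terminal]
24. n11.acc = 27  [C.val * -1 + 40]
25. n10.acc = "vp"  ["vp"]
26. n13.val = 30  [C₀.val + 34]
27. n13.lim = "zvp"  ["z" ++ A₁.acc]
28. n14.env = 18  [18]
29. n14.wid = -9  [C.val - 39]
30. n14.hot = -1  [-1]
31. n15.tag = true  [terminal]
32. n16.acc = -5  [terminal]
33. n14.acc = "rm"  ["rm"]
34. n18.acc = 1  [terminal]
35. n19.tag = true  [terminal]
36. n17.cnt = "xz"  ["xz"]
37. n17.fin = "kp"  ["kp"]
38. n20.fin = 0  [C.val * 2 - 60]
39. n21.val = false  [terminal]
40. n22.wid = true  [terminal]
41. n20.off = "my"  ["my"]
42. n13.acc = 0  [0]
43. n1.acc = 15  [C₀.val + 19]
44. n23.fin = false  [false]
45. n23.acc = 21  [21]
46. n24.acc = 13  [terminal]
47. n23.mk = "wk"  ["wk"]
48. n23.ok = "un"  ["un"]
49. n0.cnt = "unwk"  [B.ok ++ B.mk]
50. n0.fin = "unwk"  [B.ok ++ B.mk]

27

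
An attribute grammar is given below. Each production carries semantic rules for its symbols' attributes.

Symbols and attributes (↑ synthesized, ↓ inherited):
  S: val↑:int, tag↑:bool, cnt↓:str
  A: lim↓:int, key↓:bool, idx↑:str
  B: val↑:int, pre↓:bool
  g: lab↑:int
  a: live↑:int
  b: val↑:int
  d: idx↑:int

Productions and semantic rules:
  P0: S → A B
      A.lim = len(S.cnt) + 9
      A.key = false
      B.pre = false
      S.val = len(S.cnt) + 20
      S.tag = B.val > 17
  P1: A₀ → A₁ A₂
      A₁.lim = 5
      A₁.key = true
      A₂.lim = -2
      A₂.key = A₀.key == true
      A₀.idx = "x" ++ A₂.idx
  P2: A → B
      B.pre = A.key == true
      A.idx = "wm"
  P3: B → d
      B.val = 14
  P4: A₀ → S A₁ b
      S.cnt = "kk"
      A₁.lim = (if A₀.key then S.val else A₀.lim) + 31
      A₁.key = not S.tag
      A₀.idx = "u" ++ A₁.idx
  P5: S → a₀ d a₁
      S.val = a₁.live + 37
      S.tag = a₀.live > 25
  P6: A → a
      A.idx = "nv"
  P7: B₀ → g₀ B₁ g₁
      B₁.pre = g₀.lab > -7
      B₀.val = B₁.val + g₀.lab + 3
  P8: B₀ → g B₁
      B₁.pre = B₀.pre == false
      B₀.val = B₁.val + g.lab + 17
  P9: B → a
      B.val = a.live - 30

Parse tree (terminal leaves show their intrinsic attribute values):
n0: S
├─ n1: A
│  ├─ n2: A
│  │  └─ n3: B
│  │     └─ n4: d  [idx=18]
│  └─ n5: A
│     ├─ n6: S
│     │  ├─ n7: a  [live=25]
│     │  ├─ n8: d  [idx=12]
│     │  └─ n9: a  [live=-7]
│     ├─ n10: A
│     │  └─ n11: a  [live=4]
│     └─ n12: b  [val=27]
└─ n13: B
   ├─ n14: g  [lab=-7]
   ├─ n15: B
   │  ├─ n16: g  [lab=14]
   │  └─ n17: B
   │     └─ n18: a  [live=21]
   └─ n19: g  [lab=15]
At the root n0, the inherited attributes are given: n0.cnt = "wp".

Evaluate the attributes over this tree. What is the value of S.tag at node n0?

1. n0.cnt = "wp"  [given at root]
2. n1.lim = 11  [len(S.cnt) + 9]
3. n1.key = false  [false]
4. n2.lim = 5  [5]
5. n2.key = true  [true]
6. n3.pre = true  [A.key == true]
7. n4.idx = 18  [terminal]
8. n3.val = 14  [14]
9. n2.idx = "wm"  ["wm"]
10. n5.lim = -2  [-2]
11. n5.key = false  [A₀.key == true]
12. n6.cnt = "kk"  ["kk"]
13. n7.live = 25  [terminal]
14. n8.idx = 12  [terminal]
15. n9.live = -7  [terminal]
16. n6.val = 30  [a₁.live + 37]
17. n6.tag = false  [a₀.live > 25]
18. n10.lim = 29  [(if A₀.key then S.val else A₀.lim) + 31]
19. n10.key = true  [not S.tag]
20. n11.live = 4  [terminal]
21. n10.idx = "nv"  ["nv"]
22. n12.val = 27  [terminal]
23. n5.idx = "unv"  ["u" ++ A₁.idx]
24. n1.idx = "xunv"  ["x" ++ A₂.idx]
25. n13.pre = false  [false]
26. n14.lab = -7  [terminal]
27. n15.pre = false  [g₀.lab > -7]
28. n16.lab = 14  [terminal]
29. n17.pre = true  [B₀.pre == false]
30. n18.live = 21  [terminal]
31. n17.val = -9  [a.live - 30]
32. n15.val = 22  [B₁.val + g.lab + 17]
33. n19.lab = 15  [terminal]
34. n13.val = 18  [B₁.val + g₀.lab + 3]
35. n0.val = 22  [len(S.cnt) + 20]
36. n0.tag = true  [B.val > 17]

true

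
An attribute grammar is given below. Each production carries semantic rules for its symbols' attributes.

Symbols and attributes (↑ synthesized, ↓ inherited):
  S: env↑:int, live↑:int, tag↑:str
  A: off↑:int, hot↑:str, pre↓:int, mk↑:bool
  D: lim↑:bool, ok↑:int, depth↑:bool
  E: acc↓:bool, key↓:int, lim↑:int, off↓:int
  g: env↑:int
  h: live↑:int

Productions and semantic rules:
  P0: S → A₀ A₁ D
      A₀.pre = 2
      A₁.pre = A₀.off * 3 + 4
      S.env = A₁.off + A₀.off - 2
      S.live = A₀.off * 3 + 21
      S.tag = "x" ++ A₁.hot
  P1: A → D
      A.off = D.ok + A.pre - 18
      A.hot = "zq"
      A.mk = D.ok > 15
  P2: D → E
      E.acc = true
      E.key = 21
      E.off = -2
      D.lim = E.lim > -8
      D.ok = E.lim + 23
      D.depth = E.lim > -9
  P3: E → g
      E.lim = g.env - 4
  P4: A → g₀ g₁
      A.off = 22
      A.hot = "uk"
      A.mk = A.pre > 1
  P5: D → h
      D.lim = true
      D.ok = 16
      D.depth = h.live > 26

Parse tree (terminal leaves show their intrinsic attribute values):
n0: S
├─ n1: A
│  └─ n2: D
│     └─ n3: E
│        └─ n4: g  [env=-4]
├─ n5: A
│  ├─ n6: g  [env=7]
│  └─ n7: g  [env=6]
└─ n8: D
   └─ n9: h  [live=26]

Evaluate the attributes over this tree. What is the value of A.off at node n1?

-1

1. n1.pre = 2  [2]
2. n3.acc = true  [true]
3. n3.key = 21  [21]
4. n3.off = -2  [-2]
5. n4.env = -4  [terminal]
6. n3.lim = -8  [g.env - 4]
7. n2.lim = false  [E.lim > -8]
8. n2.ok = 15  [E.lim + 23]
9. n2.depth = true  [E.lim > -9]
10. n1.off = -1  [D.ok + A.pre - 18]
11. n1.hot = "zq"  ["zq"]
12. n1.mk = false  [D.ok > 15]
13. n5.pre = 1  [A₀.off * 3 + 4]
14. n6.env = 7  [terminal]
15. n7.env = 6  [terminal]
16. n5.off = 22  [22]
17. n5.hot = "uk"  ["uk"]
18. n5.mk = false  [A.pre > 1]
19. n9.live = 26  [terminal]
20. n8.lim = true  [true]
21. n8.ok = 16  [16]
22. n8.depth = false  [h.live > 26]
23. n0.env = 19  [A₁.off + A₀.off - 2]
24. n0.live = 18  [A₀.off * 3 + 21]
25. n0.tag = "xuk"  ["x" ++ A₁.hot]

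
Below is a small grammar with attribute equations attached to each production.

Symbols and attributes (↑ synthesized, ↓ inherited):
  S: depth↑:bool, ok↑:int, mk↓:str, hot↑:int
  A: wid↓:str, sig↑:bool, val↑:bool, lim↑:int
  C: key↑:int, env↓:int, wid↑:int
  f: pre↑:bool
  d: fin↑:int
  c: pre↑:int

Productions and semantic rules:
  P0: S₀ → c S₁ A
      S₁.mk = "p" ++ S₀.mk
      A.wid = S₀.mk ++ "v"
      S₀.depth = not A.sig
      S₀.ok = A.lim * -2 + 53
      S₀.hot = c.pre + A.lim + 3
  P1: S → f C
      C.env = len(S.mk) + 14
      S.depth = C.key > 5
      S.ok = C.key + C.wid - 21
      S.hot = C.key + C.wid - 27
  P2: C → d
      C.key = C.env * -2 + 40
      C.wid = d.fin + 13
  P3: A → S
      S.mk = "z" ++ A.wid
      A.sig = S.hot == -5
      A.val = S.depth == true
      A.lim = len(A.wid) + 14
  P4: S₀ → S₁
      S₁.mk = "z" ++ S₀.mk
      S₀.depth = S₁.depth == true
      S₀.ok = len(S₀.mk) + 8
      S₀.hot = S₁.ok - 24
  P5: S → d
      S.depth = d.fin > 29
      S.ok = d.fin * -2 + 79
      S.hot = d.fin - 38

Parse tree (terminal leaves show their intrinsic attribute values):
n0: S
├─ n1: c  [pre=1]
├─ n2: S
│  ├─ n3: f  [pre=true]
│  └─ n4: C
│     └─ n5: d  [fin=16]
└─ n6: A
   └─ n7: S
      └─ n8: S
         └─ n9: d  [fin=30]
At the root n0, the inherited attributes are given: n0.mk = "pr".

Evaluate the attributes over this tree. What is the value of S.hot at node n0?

1. n0.mk = "pr"  [given at root]
2. n1.pre = 1  [terminal]
3. n2.mk = "ppr"  ["p" ++ S₀.mk]
4. n3.pre = true  [terminal]
5. n4.env = 17  [len(S.mk) + 14]
6. n5.fin = 16  [terminal]
7. n4.key = 6  [C.env * -2 + 40]
8. n4.wid = 29  [d.fin + 13]
9. n2.depth = true  [C.key > 5]
10. n2.ok = 14  [C.key + C.wid - 21]
11. n2.hot = 8  [C.key + C.wid - 27]
12. n6.wid = "prv"  [S₀.mk ++ "v"]
13. n7.mk = "zprv"  ["z" ++ A.wid]
14. n8.mk = "zzprv"  ["z" ++ S₀.mk]
15. n9.fin = 30  [terminal]
16. n8.depth = true  [d.fin > 29]
17. n8.ok = 19  [d.fin * -2 + 79]
18. n8.hot = -8  [d.fin - 38]
19. n7.depth = true  [S₁.depth == true]
20. n7.ok = 12  [len(S₀.mk) + 8]
21. n7.hot = -5  [S₁.ok - 24]
22. n6.sig = true  [S.hot == -5]
23. n6.val = true  [S.depth == true]
24. n6.lim = 17  [len(A.wid) + 14]
25. n0.depth = false  [not A.sig]
26. n0.ok = 19  [A.lim * -2 + 53]
27. n0.hot = 21  [c.pre + A.lim + 3]

21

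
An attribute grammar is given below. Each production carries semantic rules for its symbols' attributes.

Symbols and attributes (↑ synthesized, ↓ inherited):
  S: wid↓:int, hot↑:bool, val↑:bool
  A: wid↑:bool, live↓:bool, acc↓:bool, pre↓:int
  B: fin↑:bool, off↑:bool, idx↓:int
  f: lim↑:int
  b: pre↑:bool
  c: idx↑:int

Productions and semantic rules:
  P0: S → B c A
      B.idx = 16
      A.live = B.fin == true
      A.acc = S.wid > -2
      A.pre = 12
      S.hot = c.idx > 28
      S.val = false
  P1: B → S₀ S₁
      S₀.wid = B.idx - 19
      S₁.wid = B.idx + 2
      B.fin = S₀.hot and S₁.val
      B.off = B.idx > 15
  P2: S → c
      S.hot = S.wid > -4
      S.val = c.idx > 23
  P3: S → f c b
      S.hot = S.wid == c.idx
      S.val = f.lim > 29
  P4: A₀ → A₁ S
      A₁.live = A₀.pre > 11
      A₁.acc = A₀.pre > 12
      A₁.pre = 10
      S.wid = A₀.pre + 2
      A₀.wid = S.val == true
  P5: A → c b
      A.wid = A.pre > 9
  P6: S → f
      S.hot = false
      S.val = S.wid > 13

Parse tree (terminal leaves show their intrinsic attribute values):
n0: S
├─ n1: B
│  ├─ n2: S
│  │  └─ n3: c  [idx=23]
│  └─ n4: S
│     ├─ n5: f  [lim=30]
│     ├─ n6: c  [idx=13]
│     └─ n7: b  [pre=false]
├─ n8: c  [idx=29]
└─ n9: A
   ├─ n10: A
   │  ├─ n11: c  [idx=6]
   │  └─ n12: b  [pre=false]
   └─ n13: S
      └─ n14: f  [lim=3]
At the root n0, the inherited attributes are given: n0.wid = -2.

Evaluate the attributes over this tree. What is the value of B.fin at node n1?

1. n0.wid = -2  [given at root]
2. n1.idx = 16  [16]
3. n2.wid = -3  [B.idx - 19]
4. n3.idx = 23  [terminal]
5. n2.hot = true  [S.wid > -4]
6. n2.val = false  [c.idx > 23]
7. n4.wid = 18  [B.idx + 2]
8. n5.lim = 30  [terminal]
9. n6.idx = 13  [terminal]
10. n7.pre = false  [terminal]
11. n4.hot = false  [S.wid == c.idx]
12. n4.val = true  [f.lim > 29]
13. n1.fin = true  [S₀.hot and S₁.val]
14. n1.off = true  [B.idx > 15]
15. n8.idx = 29  [terminal]
16. n9.live = true  [B.fin == true]
17. n9.acc = false  [S.wid > -2]
18. n9.pre = 12  [12]
19. n10.live = true  [A₀.pre > 11]
20. n10.acc = false  [A₀.pre > 12]
21. n10.pre = 10  [10]
22. n11.idx = 6  [terminal]
23. n12.pre = false  [terminal]
24. n10.wid = true  [A.pre > 9]
25. n13.wid = 14  [A₀.pre + 2]
26. n14.lim = 3  [terminal]
27. n13.hot = false  [false]
28. n13.val = true  [S.wid > 13]
29. n9.wid = true  [S.val == true]
30. n0.hot = true  [c.idx > 28]
31. n0.val = false  [false]

true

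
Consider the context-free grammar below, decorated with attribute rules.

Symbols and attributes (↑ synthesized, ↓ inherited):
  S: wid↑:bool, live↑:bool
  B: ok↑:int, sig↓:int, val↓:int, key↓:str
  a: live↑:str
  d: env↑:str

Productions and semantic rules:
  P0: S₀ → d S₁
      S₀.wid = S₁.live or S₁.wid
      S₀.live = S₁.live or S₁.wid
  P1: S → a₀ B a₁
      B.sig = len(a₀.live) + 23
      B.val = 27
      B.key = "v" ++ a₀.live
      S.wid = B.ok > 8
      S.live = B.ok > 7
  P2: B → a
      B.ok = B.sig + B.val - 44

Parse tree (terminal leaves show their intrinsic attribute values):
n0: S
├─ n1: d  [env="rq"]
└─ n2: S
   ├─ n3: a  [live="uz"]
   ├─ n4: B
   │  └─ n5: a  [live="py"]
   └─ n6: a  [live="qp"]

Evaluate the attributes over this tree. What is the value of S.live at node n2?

true

1. n1.env = "rq"  [terminal]
2. n3.live = "uz"  [terminal]
3. n4.sig = 25  [len(a₀.live) + 23]
4. n4.val = 27  [27]
5. n4.key = "vuz"  ["v" ++ a₀.live]
6. n5.live = "py"  [terminal]
7. n4.ok = 8  [B.sig + B.val - 44]
8. n6.live = "qp"  [terminal]
9. n2.wid = false  [B.ok > 8]
10. n2.live = true  [B.ok > 7]
11. n0.wid = true  [S₁.live or S₁.wid]
12. n0.live = true  [S₁.live or S₁.wid]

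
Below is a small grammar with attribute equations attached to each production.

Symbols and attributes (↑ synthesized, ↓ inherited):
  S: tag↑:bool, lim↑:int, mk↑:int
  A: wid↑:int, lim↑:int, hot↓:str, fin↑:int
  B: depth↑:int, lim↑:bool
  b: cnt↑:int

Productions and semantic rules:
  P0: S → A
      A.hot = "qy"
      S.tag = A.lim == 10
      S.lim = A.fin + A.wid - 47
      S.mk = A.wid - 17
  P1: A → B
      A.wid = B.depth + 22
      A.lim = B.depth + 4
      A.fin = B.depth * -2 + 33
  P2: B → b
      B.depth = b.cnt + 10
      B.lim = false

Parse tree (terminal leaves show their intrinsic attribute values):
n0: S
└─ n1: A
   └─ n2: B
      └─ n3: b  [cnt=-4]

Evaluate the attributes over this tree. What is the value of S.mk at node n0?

1. n1.hot = "qy"  ["qy"]
2. n3.cnt = -4  [terminal]
3. n2.depth = 6  [b.cnt + 10]
4. n2.lim = false  [false]
5. n1.wid = 28  [B.depth + 22]
6. n1.lim = 10  [B.depth + 4]
7. n1.fin = 21  [B.depth * -2 + 33]
8. n0.tag = true  [A.lim == 10]
9. n0.lim = 2  [A.fin + A.wid - 47]
10. n0.mk = 11  [A.wid - 17]

11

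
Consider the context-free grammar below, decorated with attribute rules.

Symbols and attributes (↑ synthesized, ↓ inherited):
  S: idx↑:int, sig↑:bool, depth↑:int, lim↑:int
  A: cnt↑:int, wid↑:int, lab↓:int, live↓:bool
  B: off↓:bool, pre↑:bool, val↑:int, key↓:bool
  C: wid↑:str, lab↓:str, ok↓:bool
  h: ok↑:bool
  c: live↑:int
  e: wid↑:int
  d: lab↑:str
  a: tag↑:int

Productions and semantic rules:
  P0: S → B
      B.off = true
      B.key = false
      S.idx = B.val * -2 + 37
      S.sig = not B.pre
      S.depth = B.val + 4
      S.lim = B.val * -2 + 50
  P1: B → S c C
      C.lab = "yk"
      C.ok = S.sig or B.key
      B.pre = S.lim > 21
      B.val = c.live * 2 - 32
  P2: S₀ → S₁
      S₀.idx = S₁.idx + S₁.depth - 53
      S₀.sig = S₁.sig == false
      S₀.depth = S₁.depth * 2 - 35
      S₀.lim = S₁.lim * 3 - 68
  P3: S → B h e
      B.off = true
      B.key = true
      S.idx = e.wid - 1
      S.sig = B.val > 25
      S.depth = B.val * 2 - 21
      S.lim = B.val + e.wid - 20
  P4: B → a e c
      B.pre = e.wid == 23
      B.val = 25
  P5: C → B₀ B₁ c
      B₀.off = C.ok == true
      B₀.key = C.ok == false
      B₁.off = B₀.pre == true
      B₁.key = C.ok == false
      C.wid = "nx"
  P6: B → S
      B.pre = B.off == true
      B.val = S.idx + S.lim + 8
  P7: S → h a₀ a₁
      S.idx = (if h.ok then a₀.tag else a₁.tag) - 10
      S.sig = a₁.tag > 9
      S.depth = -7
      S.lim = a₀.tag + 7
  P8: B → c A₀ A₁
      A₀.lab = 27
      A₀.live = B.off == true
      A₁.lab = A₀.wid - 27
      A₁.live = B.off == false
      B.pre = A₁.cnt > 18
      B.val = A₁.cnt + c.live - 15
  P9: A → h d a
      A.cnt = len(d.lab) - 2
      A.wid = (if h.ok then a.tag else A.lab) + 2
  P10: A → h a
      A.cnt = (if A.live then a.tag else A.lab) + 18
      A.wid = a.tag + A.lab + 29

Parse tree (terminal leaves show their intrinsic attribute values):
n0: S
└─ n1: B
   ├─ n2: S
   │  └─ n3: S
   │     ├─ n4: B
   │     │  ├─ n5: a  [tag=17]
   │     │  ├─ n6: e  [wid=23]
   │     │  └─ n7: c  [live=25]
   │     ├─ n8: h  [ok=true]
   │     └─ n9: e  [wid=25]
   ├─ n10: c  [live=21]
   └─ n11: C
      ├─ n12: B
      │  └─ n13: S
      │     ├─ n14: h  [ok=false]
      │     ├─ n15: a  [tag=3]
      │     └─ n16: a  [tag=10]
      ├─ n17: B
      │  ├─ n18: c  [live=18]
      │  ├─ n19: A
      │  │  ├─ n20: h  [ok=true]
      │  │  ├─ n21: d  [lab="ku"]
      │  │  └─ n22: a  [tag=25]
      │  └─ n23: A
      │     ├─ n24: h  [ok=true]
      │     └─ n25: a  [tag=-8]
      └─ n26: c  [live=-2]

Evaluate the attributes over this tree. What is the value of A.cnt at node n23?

1. n1.off = true  [true]
2. n1.key = false  [false]
3. n4.off = true  [true]
4. n4.key = true  [true]
5. n5.tag = 17  [terminal]
6. n6.wid = 23  [terminal]
7. n7.live = 25  [terminal]
8. n4.pre = true  [e.wid == 23]
9. n4.val = 25  [25]
10. n8.ok = true  [terminal]
11. n9.wid = 25  [terminal]
12. n3.idx = 24  [e.wid - 1]
13. n3.sig = false  [B.val > 25]
14. n3.depth = 29  [B.val * 2 - 21]
15. n3.lim = 30  [B.val + e.wid - 20]
16. n2.idx = 0  [S₁.idx + S₁.depth - 53]
17. n2.sig = true  [S₁.sig == false]
18. n2.depth = 23  [S₁.depth * 2 - 35]
19. n2.lim = 22  [S₁.lim * 3 - 68]
20. n10.live = 21  [terminal]
21. n11.lab = "yk"  ["yk"]
22. n11.ok = true  [S.sig or B.key]
23. n12.off = true  [C.ok == true]
24. n12.key = false  [C.ok == false]
25. n14.ok = false  [terminal]
26. n15.tag = 3  [terminal]
27. n16.tag = 10  [terminal]
28. n13.idx = 0  [(if h.ok then a₀.tag else a₁.tag) - 10]
29. n13.sig = true  [a₁.tag > 9]
30. n13.depth = -7  [-7]
31. n13.lim = 10  [a₀.tag + 7]
32. n12.pre = true  [B.off == true]
33. n12.val = 18  [S.idx + S.lim + 8]
34. n17.off = true  [B₀.pre == true]
35. n17.key = false  [C.ok == false]
36. n18.live = 18  [terminal]
37. n19.lab = 27  [27]
38. n19.live = true  [B.off == true]
39. n20.ok = true  [terminal]
40. n21.lab = "ku"  [terminal]
41. n22.tag = 25  [terminal]
42. n19.cnt = 0  [len(d.lab) - 2]
43. n19.wid = 27  [(if h.ok then a.tag else A.lab) + 2]
44. n23.lab = 0  [A₀.wid - 27]
45. n23.live = false  [B.off == false]
46. n24.ok = true  [terminal]
47. n25.tag = -8  [terminal]
48. n23.cnt = 18  [(if A.live then a.tag else A.lab) + 18]
49. n23.wid = 21  [a.tag + A.lab + 29]
50. n17.pre = false  [A₁.cnt > 18]
51. n17.val = 21  [A₁.cnt + c.live - 15]
52. n26.live = -2  [terminal]
53. n11.wid = "nx"  ["nx"]
54. n1.pre = true  [S.lim > 21]
55. n1.val = 10  [c.live * 2 - 32]
56. n0.idx = 17  [B.val * -2 + 37]
57. n0.sig = false  [not B.pre]
58. n0.depth = 14  [B.val + 4]
59. n0.lim = 30  [B.val * -2 + 50]

18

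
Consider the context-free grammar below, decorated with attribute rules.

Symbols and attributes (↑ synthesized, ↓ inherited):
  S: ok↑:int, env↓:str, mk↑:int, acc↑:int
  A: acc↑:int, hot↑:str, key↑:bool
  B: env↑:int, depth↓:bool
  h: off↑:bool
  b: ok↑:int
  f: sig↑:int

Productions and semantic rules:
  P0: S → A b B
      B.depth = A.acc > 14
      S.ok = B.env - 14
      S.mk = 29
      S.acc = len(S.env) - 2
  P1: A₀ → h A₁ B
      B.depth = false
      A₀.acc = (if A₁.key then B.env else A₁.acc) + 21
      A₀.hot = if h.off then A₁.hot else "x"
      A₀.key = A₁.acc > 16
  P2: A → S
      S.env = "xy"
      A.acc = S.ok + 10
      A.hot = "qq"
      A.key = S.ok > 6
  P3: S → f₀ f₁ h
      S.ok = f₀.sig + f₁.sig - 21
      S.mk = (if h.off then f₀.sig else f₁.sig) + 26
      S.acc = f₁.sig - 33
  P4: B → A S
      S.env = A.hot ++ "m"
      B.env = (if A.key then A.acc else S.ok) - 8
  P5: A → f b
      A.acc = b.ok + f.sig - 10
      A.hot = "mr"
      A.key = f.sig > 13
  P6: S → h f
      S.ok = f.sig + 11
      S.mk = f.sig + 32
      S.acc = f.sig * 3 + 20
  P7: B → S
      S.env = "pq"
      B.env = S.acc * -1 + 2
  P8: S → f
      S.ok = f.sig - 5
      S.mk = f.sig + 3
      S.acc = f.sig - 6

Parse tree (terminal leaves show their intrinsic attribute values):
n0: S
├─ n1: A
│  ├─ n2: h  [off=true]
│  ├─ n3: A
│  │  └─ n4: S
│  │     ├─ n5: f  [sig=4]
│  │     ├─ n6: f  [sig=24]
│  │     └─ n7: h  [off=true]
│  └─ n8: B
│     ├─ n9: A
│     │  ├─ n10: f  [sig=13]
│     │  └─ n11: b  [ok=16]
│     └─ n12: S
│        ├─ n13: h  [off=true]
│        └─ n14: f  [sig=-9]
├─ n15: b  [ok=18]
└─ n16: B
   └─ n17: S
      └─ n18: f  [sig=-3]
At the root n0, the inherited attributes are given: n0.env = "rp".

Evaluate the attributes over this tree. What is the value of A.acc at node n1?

1. n0.env = "rp"  [given at root]
2. n2.off = true  [terminal]
3. n4.env = "xy"  ["xy"]
4. n5.sig = 4  [terminal]
5. n6.sig = 24  [terminal]
6. n7.off = true  [terminal]
7. n4.ok = 7  [f₀.sig + f₁.sig - 21]
8. n4.mk = 30  [(if h.off then f₀.sig else f₁.sig) + 26]
9. n4.acc = -9  [f₁.sig - 33]
10. n3.acc = 17  [S.ok + 10]
11. n3.hot = "qq"  ["qq"]
12. n3.key = true  [S.ok > 6]
13. n8.depth = false  [false]
14. n10.sig = 13  [terminal]
15. n11.ok = 16  [terminal]
16. n9.acc = 19  [b.ok + f.sig - 10]
17. n9.hot = "mr"  ["mr"]
18. n9.key = false  [f.sig > 13]
19. n12.env = "mrm"  [A.hot ++ "m"]
20. n13.off = true  [terminal]
21. n14.sig = -9  [terminal]
22. n12.ok = 2  [f.sig + 11]
23. n12.mk = 23  [f.sig + 32]
24. n12.acc = -7  [f.sig * 3 + 20]
25. n8.env = -6  [(if A.key then A.acc else S.ok) - 8]
26. n1.acc = 15  [(if A₁.key then B.env else A₁.acc) + 21]
27. n1.hot = "qq"  [if h.off then A₁.hot else "x"]
28. n1.key = true  [A₁.acc > 16]
29. n15.ok = 18  [terminal]
30. n16.depth = true  [A.acc > 14]
31. n17.env = "pq"  ["pq"]
32. n18.sig = -3  [terminal]
33. n17.ok = -8  [f.sig - 5]
34. n17.mk = 0  [f.sig + 3]
35. n17.acc = -9  [f.sig - 6]
36. n16.env = 11  [S.acc * -1 + 2]
37. n0.ok = -3  [B.env - 14]
38. n0.mk = 29  [29]
39. n0.acc = 0  [len(S.env) - 2]

15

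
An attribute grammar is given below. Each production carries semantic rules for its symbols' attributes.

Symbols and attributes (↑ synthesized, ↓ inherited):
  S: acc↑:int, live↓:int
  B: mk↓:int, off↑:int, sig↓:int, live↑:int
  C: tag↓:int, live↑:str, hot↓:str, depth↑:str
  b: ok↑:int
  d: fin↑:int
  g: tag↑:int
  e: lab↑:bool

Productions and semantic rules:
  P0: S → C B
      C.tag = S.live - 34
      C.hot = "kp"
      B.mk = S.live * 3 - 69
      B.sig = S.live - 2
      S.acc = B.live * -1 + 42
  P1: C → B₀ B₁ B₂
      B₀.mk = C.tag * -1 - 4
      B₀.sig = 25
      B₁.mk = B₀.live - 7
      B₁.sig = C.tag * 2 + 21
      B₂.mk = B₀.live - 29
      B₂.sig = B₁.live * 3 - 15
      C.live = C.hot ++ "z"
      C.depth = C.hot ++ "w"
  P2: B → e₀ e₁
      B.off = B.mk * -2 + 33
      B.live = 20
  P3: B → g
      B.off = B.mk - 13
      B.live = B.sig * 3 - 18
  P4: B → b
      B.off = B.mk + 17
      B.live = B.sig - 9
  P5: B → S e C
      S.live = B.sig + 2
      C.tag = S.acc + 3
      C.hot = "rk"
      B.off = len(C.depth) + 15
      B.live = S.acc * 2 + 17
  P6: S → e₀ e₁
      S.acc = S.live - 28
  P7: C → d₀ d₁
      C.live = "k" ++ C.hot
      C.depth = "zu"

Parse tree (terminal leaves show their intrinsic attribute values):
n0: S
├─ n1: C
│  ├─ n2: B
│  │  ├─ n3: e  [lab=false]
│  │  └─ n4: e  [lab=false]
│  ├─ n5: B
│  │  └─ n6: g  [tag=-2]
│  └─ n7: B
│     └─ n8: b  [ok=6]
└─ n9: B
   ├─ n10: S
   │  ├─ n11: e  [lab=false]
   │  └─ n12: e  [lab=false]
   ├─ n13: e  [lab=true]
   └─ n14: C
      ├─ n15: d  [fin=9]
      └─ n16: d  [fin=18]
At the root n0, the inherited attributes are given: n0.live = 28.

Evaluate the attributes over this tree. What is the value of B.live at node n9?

17

1. n0.live = 28  [given at root]
2. n1.tag = -6  [S.live - 34]
3. n1.hot = "kp"  ["kp"]
4. n2.mk = 2  [C.tag * -1 - 4]
5. n2.sig = 25  [25]
6. n3.lab = false  [terminal]
7. n4.lab = false  [terminal]
8. n2.off = 29  [B.mk * -2 + 33]
9. n2.live = 20  [20]
10. n5.mk = 13  [B₀.live - 7]
11. n5.sig = 9  [C.tag * 2 + 21]
12. n6.tag = -2  [terminal]
13. n5.off = 0  [B.mk - 13]
14. n5.live = 9  [B.sig * 3 - 18]
15. n7.mk = -9  [B₀.live - 29]
16. n7.sig = 12  [B₁.live * 3 - 15]
17. n8.ok = 6  [terminal]
18. n7.off = 8  [B.mk + 17]
19. n7.live = 3  [B.sig - 9]
20. n1.live = "kpz"  [C.hot ++ "z"]
21. n1.depth = "kpw"  [C.hot ++ "w"]
22. n9.mk = 15  [S.live * 3 - 69]
23. n9.sig = 26  [S.live - 2]
24. n10.live = 28  [B.sig + 2]
25. n11.lab = false  [terminal]
26. n12.lab = false  [terminal]
27. n10.acc = 0  [S.live - 28]
28. n13.lab = true  [terminal]
29. n14.tag = 3  [S.acc + 3]
30. n14.hot = "rk"  ["rk"]
31. n15.fin = 9  [terminal]
32. n16.fin = 18  [terminal]
33. n14.live = "krk"  ["k" ++ C.hot]
34. n14.depth = "zu"  ["zu"]
35. n9.off = 17  [len(C.depth) + 15]
36. n9.live = 17  [S.acc * 2 + 17]
37. n0.acc = 25  [B.live * -1 + 42]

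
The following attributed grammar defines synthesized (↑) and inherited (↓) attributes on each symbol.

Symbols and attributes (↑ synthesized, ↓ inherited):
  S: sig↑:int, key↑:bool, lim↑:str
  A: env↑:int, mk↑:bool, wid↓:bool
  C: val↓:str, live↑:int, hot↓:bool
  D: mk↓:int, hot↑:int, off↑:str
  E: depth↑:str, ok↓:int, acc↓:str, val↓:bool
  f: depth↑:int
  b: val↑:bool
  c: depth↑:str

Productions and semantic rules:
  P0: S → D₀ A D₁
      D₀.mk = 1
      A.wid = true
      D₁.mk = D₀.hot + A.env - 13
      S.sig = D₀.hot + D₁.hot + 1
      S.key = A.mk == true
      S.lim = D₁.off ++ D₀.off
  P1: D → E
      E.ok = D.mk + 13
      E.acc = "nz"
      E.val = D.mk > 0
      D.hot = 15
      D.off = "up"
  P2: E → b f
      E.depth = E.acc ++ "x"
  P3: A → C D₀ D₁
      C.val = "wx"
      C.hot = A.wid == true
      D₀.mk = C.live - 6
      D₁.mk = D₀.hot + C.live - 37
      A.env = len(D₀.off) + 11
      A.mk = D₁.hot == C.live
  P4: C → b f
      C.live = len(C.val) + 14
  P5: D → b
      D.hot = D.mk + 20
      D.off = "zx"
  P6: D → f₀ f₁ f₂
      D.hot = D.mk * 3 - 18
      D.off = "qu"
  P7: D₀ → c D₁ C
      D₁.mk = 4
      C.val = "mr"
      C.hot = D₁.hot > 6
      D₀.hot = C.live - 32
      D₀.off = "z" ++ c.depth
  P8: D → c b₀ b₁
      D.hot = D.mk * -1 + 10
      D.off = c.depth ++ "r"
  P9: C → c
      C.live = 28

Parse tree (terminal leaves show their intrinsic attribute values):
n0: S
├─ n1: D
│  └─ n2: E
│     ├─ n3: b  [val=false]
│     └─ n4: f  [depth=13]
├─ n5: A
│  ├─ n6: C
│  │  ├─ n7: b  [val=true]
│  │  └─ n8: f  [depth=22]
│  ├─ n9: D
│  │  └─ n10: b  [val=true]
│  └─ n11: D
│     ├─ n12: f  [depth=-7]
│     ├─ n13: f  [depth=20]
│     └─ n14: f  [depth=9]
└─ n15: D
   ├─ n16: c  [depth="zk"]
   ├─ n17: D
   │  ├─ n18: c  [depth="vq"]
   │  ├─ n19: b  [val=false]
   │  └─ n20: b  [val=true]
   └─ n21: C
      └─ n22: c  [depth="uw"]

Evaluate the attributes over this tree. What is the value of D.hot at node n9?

30

1. n1.mk = 1  [1]
2. n2.ok = 14  [D.mk + 13]
3. n2.acc = "nz"  ["nz"]
4. n2.val = true  [D.mk > 0]
5. n3.val = false  [terminal]
6. n4.depth = 13  [terminal]
7. n2.depth = "nzx"  [E.acc ++ "x"]
8. n1.hot = 15  [15]
9. n1.off = "up"  ["up"]
10. n5.wid = true  [true]
11. n6.val = "wx"  ["wx"]
12. n6.hot = true  [A.wid == true]
13. n7.val = true  [terminal]
14. n8.depth = 22  [terminal]
15. n6.live = 16  [len(C.val) + 14]
16. n9.mk = 10  [C.live - 6]
17. n10.val = true  [terminal]
18. n9.hot = 30  [D.mk + 20]
19. n9.off = "zx"  ["zx"]
20. n11.mk = 9  [D₀.hot + C.live - 37]
21. n12.depth = -7  [terminal]
22. n13.depth = 20  [terminal]
23. n14.depth = 9  [terminal]
24. n11.hot = 9  [D.mk * 3 - 18]
25. n11.off = "qu"  ["qu"]
26. n5.env = 13  [len(D₀.off) + 11]
27. n5.mk = false  [D₁.hot == C.live]
28. n15.mk = 15  [D₀.hot + A.env - 13]
29. n16.depth = "zk"  [terminal]
30. n17.mk = 4  [4]
31. n18.depth = "vq"  [terminal]
32. n19.val = false  [terminal]
33. n20.val = true  [terminal]
34. n17.hot = 6  [D.mk * -1 + 10]
35. n17.off = "vqr"  [c.depth ++ "r"]
36. n21.val = "mr"  ["mr"]
37. n21.hot = false  [D₁.hot > 6]
38. n22.depth = "uw"  [terminal]
39. n21.live = 28  [28]
40. n15.hot = -4  [C.live - 32]
41. n15.off = "zzk"  ["z" ++ c.depth]
42. n0.sig = 12  [D₀.hot + D₁.hot + 1]
43. n0.key = false  [A.mk == true]
44. n0.lim = "zzkup"  [D₁.off ++ D₀.off]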